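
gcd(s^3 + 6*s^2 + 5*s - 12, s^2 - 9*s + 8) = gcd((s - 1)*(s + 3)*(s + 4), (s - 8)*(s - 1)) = s - 1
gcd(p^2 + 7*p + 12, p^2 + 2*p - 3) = p + 3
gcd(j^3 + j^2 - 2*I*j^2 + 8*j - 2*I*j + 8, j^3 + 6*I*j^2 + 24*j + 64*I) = j^2 - 2*I*j + 8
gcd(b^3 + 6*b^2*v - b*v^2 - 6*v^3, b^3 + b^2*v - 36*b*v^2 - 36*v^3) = b^2 + 7*b*v + 6*v^2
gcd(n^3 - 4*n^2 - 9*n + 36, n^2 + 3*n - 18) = n - 3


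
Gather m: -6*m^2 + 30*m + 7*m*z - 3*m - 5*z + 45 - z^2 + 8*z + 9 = -6*m^2 + m*(7*z + 27) - z^2 + 3*z + 54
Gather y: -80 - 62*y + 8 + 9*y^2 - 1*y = 9*y^2 - 63*y - 72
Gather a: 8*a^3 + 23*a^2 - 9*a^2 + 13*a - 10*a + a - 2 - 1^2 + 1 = 8*a^3 + 14*a^2 + 4*a - 2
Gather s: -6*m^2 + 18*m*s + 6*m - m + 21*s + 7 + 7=-6*m^2 + 5*m + s*(18*m + 21) + 14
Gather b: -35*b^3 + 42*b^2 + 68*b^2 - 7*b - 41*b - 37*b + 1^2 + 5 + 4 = -35*b^3 + 110*b^2 - 85*b + 10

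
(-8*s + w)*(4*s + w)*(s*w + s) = -32*s^3*w - 32*s^3 - 4*s^2*w^2 - 4*s^2*w + s*w^3 + s*w^2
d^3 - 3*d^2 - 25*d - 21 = (d - 7)*(d + 1)*(d + 3)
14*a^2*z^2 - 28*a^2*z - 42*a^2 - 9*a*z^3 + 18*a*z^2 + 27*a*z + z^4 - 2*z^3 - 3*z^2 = (-7*a + z)*(-2*a + z)*(z - 3)*(z + 1)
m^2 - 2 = (m - sqrt(2))*(m + sqrt(2))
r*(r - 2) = r^2 - 2*r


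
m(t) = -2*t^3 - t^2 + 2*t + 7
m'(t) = -6*t^2 - 2*t + 2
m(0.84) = 6.79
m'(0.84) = -3.91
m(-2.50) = 27.00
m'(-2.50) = -30.50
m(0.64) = 7.35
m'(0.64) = -1.74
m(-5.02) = 224.77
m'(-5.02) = -139.16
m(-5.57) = 310.45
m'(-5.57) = -173.01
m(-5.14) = 241.89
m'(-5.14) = -146.24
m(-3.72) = 88.68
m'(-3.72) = -73.59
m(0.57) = 7.44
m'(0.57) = -1.09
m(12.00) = -3569.00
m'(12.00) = -886.00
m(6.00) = -449.00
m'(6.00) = -226.00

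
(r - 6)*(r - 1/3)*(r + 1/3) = r^3 - 6*r^2 - r/9 + 2/3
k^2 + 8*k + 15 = (k + 3)*(k + 5)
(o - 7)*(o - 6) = o^2 - 13*o + 42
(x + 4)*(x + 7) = x^2 + 11*x + 28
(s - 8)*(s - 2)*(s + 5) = s^3 - 5*s^2 - 34*s + 80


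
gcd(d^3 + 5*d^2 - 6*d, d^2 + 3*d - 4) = d - 1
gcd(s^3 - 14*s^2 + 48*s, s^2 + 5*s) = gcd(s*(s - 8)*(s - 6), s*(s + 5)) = s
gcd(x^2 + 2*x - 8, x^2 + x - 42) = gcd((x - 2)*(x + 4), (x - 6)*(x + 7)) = 1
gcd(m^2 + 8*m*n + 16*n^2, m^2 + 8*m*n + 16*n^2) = m^2 + 8*m*n + 16*n^2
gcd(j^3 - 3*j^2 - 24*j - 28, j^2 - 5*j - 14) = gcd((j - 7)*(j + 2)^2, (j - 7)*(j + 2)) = j^2 - 5*j - 14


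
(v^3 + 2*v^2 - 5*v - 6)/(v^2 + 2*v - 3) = (v^2 - v - 2)/(v - 1)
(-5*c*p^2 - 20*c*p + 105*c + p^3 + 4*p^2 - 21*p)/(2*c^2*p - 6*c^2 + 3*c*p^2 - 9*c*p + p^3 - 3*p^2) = (-5*c*p - 35*c + p^2 + 7*p)/(2*c^2 + 3*c*p + p^2)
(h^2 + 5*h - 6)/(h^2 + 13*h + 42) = (h - 1)/(h + 7)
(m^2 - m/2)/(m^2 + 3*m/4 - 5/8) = 4*m/(4*m + 5)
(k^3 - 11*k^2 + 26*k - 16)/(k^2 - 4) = (k^2 - 9*k + 8)/(k + 2)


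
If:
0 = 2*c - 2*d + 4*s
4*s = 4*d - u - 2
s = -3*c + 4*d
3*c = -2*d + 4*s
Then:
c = 0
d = 0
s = 0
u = -2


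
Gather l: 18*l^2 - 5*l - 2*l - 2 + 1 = 18*l^2 - 7*l - 1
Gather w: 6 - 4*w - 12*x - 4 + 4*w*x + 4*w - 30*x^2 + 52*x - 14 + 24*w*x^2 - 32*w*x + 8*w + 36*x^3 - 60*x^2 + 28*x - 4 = w*(24*x^2 - 28*x + 8) + 36*x^3 - 90*x^2 + 68*x - 16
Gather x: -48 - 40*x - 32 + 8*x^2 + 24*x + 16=8*x^2 - 16*x - 64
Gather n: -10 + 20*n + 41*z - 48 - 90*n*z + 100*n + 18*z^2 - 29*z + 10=n*(120 - 90*z) + 18*z^2 + 12*z - 48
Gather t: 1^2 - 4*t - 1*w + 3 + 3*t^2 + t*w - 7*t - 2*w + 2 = 3*t^2 + t*(w - 11) - 3*w + 6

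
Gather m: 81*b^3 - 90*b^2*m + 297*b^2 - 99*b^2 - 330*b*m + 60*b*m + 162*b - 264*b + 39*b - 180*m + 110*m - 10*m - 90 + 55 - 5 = 81*b^3 + 198*b^2 - 63*b + m*(-90*b^2 - 270*b - 80) - 40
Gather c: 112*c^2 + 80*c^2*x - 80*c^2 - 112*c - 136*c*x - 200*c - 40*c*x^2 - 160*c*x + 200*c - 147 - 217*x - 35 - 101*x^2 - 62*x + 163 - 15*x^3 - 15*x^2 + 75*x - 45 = c^2*(80*x + 32) + c*(-40*x^2 - 296*x - 112) - 15*x^3 - 116*x^2 - 204*x - 64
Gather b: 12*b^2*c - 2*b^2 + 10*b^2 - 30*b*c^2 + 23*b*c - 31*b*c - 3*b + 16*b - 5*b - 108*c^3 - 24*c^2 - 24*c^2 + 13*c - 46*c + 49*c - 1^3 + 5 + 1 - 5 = b^2*(12*c + 8) + b*(-30*c^2 - 8*c + 8) - 108*c^3 - 48*c^2 + 16*c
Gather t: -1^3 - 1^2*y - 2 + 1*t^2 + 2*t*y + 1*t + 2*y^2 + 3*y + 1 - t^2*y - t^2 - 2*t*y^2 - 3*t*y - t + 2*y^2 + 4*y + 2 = -t^2*y + t*(-2*y^2 - y) + 4*y^2 + 6*y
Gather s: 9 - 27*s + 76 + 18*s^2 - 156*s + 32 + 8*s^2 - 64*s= 26*s^2 - 247*s + 117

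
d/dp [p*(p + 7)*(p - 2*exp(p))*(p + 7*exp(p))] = 5*p^3*exp(p) + 4*p^3 - 28*p^2*exp(2*p) + 50*p^2*exp(p) + 21*p^2 - 224*p*exp(2*p) + 70*p*exp(p) - 98*exp(2*p)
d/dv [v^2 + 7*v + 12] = 2*v + 7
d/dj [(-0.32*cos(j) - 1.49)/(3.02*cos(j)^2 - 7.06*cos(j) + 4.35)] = (-0.9664*cos(j)^2 - 8.9996*cos(j) + 11.9114)*sin(j)/(9.1204*cos(j)^4 - 42.6424*cos(j)^3 + 76.1176*cos(j)^2 - 61.422*cos(j) + 18.9225)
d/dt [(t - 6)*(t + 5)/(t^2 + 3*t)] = 2*(2*t^2 + 30*t + 45)/(t^2*(t^2 + 6*t + 9))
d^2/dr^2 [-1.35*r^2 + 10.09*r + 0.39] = -2.70000000000000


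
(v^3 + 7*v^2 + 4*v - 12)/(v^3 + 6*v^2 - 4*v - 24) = (v - 1)/(v - 2)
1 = 1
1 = 1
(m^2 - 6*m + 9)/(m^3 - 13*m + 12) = (m - 3)/(m^2 + 3*m - 4)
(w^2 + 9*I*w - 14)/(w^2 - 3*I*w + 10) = (w + 7*I)/(w - 5*I)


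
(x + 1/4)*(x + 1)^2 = x^3 + 9*x^2/4 + 3*x/2 + 1/4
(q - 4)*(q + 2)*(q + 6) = q^3 + 4*q^2 - 20*q - 48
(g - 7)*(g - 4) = g^2 - 11*g + 28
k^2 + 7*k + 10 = (k + 2)*(k + 5)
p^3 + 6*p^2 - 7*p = p*(p - 1)*(p + 7)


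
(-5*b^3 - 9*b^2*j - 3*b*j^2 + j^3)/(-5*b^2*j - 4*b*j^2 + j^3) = (b + j)/j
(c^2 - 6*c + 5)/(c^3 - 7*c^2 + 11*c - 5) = 1/(c - 1)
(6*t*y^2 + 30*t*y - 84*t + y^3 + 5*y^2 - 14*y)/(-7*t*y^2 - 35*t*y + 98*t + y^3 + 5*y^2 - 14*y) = (6*t + y)/(-7*t + y)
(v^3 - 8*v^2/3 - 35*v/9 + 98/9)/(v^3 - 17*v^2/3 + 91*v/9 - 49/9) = (v + 2)/(v - 1)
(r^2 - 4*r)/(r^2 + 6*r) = (r - 4)/(r + 6)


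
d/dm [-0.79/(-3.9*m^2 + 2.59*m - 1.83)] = (2.0461 - 6.162*m)/(3.9*m^2 - 2.59*m + 1.83)^2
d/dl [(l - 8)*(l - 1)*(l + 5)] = 3*l^2 - 8*l - 37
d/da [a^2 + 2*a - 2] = 2*a + 2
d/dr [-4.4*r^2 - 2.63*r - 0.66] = -8.8*r - 2.63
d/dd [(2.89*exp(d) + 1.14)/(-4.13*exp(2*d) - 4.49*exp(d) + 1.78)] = (11.9357*exp(2*d) + 9.4164*exp(d) + 10.2628)*exp(d)/(17.0569*exp(4*d) + 37.0874*exp(3*d) + 5.4573*exp(2*d) - 15.9844*exp(d) + 3.1684)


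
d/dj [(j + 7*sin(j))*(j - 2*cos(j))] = (j + 7*sin(j))*(2*sin(j) + 1) + (j - 2*cos(j))*(7*cos(j) + 1)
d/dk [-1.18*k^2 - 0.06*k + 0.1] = -2.36*k - 0.06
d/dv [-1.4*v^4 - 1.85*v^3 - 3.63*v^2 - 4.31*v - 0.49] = -5.6*v^3 - 5.55*v^2 - 7.26*v - 4.31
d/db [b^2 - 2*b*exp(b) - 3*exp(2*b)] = -2*b*exp(b) + 2*b - 6*exp(2*b) - 2*exp(b)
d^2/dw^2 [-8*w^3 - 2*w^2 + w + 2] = -48*w - 4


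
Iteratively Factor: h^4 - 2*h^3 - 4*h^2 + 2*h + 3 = (h - 3)*(h^3 + h^2 - h - 1) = (h - 3)*(h + 1)*(h^2 - 1) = (h - 3)*(h + 1)^2*(h - 1)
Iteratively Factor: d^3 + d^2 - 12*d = (d - 3)*(d^2 + 4*d) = d*(d - 3)*(d + 4)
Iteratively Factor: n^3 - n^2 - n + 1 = (n + 1)*(n^2 - 2*n + 1) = (n - 1)*(n + 1)*(n - 1)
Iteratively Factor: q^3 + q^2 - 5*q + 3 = (q - 1)*(q^2 + 2*q - 3) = (q - 1)*(q + 3)*(q - 1)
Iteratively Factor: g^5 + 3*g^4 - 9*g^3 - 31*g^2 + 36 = (g + 2)*(g^4 + g^3 - 11*g^2 - 9*g + 18) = (g - 3)*(g + 2)*(g^3 + 4*g^2 + g - 6) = (g - 3)*(g + 2)^2*(g^2 + 2*g - 3) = (g - 3)*(g - 1)*(g + 2)^2*(g + 3)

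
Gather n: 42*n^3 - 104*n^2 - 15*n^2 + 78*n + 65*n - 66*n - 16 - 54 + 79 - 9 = 42*n^3 - 119*n^2 + 77*n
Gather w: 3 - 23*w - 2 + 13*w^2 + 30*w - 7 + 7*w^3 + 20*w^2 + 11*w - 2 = 7*w^3 + 33*w^2 + 18*w - 8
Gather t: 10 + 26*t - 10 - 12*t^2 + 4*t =-12*t^2 + 30*t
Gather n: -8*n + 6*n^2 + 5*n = 6*n^2 - 3*n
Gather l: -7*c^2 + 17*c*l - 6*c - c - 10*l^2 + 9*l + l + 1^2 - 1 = -7*c^2 - 7*c - 10*l^2 + l*(17*c + 10)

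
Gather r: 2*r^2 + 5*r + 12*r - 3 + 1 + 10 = 2*r^2 + 17*r + 8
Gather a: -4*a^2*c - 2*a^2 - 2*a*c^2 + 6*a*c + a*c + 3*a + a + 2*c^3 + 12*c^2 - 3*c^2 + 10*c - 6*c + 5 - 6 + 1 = a^2*(-4*c - 2) + a*(-2*c^2 + 7*c + 4) + 2*c^3 + 9*c^2 + 4*c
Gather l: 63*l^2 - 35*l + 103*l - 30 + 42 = 63*l^2 + 68*l + 12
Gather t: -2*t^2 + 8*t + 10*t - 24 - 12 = -2*t^2 + 18*t - 36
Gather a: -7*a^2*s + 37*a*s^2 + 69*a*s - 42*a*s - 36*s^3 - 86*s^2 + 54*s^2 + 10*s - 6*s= -7*a^2*s + a*(37*s^2 + 27*s) - 36*s^3 - 32*s^2 + 4*s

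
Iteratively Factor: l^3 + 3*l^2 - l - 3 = (l + 1)*(l^2 + 2*l - 3) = (l - 1)*(l + 1)*(l + 3)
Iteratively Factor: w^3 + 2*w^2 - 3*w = (w + 3)*(w^2 - w) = w*(w + 3)*(w - 1)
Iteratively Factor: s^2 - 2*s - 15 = (s - 5)*(s + 3)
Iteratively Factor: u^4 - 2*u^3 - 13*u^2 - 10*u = (u - 5)*(u^3 + 3*u^2 + 2*u) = (u - 5)*(u + 2)*(u^2 + u) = u*(u - 5)*(u + 2)*(u + 1)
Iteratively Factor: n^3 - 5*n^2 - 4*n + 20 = (n - 2)*(n^2 - 3*n - 10) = (n - 2)*(n + 2)*(n - 5)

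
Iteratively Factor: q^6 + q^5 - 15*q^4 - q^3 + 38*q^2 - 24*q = (q - 1)*(q^5 + 2*q^4 - 13*q^3 - 14*q^2 + 24*q) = q*(q - 1)*(q^4 + 2*q^3 - 13*q^2 - 14*q + 24) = q*(q - 1)*(q + 2)*(q^3 - 13*q + 12) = q*(q - 1)^2*(q + 2)*(q^2 + q - 12) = q*(q - 1)^2*(q + 2)*(q + 4)*(q - 3)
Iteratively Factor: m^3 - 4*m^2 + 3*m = (m)*(m^2 - 4*m + 3) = m*(m - 1)*(m - 3)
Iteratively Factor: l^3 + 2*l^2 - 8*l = (l - 2)*(l^2 + 4*l) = (l - 2)*(l + 4)*(l)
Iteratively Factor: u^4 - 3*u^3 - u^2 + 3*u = (u + 1)*(u^3 - 4*u^2 + 3*u) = (u - 1)*(u + 1)*(u^2 - 3*u) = (u - 3)*(u - 1)*(u + 1)*(u)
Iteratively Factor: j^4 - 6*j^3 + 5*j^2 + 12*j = (j)*(j^3 - 6*j^2 + 5*j + 12) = j*(j + 1)*(j^2 - 7*j + 12) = j*(j - 3)*(j + 1)*(j - 4)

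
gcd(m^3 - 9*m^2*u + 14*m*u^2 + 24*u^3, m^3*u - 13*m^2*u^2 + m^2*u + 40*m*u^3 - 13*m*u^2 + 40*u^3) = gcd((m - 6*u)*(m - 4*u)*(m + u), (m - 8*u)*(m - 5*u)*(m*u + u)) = 1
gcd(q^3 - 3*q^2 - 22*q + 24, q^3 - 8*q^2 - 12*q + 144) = q^2 - 2*q - 24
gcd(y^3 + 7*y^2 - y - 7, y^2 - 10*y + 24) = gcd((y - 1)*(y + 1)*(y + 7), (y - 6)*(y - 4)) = 1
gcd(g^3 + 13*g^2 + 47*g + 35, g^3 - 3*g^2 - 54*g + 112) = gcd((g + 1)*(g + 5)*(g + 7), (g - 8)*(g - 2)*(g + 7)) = g + 7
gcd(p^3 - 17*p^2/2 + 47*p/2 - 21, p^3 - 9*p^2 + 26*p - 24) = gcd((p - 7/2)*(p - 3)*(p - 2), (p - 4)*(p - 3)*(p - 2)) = p^2 - 5*p + 6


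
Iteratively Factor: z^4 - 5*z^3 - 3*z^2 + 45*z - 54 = (z - 3)*(z^3 - 2*z^2 - 9*z + 18) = (z - 3)*(z + 3)*(z^2 - 5*z + 6) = (z - 3)*(z - 2)*(z + 3)*(z - 3)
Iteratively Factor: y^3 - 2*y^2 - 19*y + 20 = (y - 5)*(y^2 + 3*y - 4) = (y - 5)*(y + 4)*(y - 1)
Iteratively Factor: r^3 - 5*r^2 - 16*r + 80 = (r - 5)*(r^2 - 16) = (r - 5)*(r + 4)*(r - 4)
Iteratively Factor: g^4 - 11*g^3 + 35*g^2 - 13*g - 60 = (g - 3)*(g^3 - 8*g^2 + 11*g + 20) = (g - 3)*(g + 1)*(g^2 - 9*g + 20) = (g - 4)*(g - 3)*(g + 1)*(g - 5)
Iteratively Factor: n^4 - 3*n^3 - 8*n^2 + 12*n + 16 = (n - 4)*(n^3 + n^2 - 4*n - 4) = (n - 4)*(n - 2)*(n^2 + 3*n + 2) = (n - 4)*(n - 2)*(n + 1)*(n + 2)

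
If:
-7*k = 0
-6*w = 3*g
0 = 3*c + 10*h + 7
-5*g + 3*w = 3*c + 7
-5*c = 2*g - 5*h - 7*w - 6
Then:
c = 219/103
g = -212/103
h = -689/515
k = 0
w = 106/103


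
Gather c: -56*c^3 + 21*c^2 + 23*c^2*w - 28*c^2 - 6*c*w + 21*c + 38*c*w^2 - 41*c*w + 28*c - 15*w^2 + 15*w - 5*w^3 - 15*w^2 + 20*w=-56*c^3 + c^2*(23*w - 7) + c*(38*w^2 - 47*w + 49) - 5*w^3 - 30*w^2 + 35*w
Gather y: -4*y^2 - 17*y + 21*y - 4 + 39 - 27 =-4*y^2 + 4*y + 8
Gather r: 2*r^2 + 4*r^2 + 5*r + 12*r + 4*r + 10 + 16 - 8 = 6*r^2 + 21*r + 18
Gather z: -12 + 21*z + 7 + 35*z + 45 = 56*z + 40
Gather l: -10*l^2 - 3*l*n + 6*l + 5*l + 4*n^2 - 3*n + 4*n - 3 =-10*l^2 + l*(11 - 3*n) + 4*n^2 + n - 3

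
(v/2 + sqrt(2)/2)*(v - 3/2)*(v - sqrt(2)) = v^3/2 - 3*v^2/4 - v + 3/2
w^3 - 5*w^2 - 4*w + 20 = (w - 5)*(w - 2)*(w + 2)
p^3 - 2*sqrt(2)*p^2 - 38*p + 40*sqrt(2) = (p - 5*sqrt(2))*(p - sqrt(2))*(p + 4*sqrt(2))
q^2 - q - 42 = (q - 7)*(q + 6)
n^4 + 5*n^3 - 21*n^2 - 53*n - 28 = (n - 4)*(n + 1)^2*(n + 7)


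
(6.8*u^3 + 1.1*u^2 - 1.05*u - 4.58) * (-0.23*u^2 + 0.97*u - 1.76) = -1.564*u^5 + 6.343*u^4 - 10.6595*u^3 - 1.9011*u^2 - 2.5946*u + 8.0608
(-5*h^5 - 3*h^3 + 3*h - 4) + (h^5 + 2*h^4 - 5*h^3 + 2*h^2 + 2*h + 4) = -4*h^5 + 2*h^4 - 8*h^3 + 2*h^2 + 5*h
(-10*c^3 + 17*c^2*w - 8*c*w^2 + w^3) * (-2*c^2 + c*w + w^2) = 20*c^5 - 44*c^4*w + 23*c^3*w^2 + 7*c^2*w^3 - 7*c*w^4 + w^5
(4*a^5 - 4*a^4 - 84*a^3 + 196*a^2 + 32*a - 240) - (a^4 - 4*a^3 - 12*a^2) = 4*a^5 - 5*a^4 - 80*a^3 + 208*a^2 + 32*a - 240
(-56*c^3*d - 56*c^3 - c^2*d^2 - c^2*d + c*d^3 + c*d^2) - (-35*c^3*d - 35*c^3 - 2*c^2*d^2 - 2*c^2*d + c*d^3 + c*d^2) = -21*c^3*d - 21*c^3 + c^2*d^2 + c^2*d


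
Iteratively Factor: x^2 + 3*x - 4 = (x + 4)*(x - 1)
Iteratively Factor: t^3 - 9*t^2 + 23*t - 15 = (t - 1)*(t^2 - 8*t + 15) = (t - 3)*(t - 1)*(t - 5)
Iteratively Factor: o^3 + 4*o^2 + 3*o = (o)*(o^2 + 4*o + 3) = o*(o + 3)*(o + 1)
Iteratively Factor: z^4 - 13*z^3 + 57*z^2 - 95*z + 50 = (z - 1)*(z^3 - 12*z^2 + 45*z - 50) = (z - 2)*(z - 1)*(z^2 - 10*z + 25) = (z - 5)*(z - 2)*(z - 1)*(z - 5)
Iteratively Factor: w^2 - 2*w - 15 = (w + 3)*(w - 5)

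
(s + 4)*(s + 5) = s^2 + 9*s + 20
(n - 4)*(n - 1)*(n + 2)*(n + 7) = n^4 + 4*n^3 - 27*n^2 - 34*n + 56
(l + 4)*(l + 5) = l^2 + 9*l + 20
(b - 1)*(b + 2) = b^2 + b - 2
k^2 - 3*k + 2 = (k - 2)*(k - 1)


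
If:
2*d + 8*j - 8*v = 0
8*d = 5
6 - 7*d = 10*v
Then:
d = 5/8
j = 1/160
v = 13/80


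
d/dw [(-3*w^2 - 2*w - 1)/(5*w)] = -3/5 + 1/(5*w^2)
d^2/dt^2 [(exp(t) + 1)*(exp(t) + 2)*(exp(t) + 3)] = (9*exp(2*t) + 24*exp(t) + 11)*exp(t)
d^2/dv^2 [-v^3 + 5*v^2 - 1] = 10 - 6*v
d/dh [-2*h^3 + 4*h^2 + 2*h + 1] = -6*h^2 + 8*h + 2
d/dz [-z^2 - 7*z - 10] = -2*z - 7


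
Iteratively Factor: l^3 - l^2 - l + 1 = (l - 1)*(l^2 - 1) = (l - 1)*(l + 1)*(l - 1)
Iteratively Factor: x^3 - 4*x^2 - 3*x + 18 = (x + 2)*(x^2 - 6*x + 9) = (x - 3)*(x + 2)*(x - 3)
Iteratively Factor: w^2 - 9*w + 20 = (w - 4)*(w - 5)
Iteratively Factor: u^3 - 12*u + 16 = (u - 2)*(u^2 + 2*u - 8) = (u - 2)*(u + 4)*(u - 2)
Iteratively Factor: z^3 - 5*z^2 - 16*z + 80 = (z - 4)*(z^2 - z - 20) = (z - 5)*(z - 4)*(z + 4)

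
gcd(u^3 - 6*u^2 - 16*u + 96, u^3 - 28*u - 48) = u^2 - 2*u - 24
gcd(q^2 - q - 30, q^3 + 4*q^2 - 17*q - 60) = q + 5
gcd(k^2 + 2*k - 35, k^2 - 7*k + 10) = k - 5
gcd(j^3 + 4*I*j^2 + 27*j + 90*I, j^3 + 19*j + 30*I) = j^2 - 2*I*j + 15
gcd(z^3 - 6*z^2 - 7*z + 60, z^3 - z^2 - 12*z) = z^2 - z - 12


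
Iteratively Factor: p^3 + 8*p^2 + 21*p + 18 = (p + 3)*(p^2 + 5*p + 6) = (p + 2)*(p + 3)*(p + 3)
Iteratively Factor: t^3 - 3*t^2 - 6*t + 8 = (t - 4)*(t^2 + t - 2) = (t - 4)*(t + 2)*(t - 1)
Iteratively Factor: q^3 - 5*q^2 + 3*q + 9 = (q - 3)*(q^2 - 2*q - 3) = (q - 3)*(q + 1)*(q - 3)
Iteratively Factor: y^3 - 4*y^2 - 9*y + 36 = (y + 3)*(y^2 - 7*y + 12) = (y - 3)*(y + 3)*(y - 4)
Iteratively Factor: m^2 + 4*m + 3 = (m + 1)*(m + 3)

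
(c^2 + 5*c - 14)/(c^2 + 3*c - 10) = (c + 7)/(c + 5)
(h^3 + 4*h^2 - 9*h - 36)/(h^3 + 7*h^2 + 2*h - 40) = (h^2 - 9)/(h^2 + 3*h - 10)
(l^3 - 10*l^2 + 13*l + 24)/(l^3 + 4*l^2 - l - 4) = (l^2 - 11*l + 24)/(l^2 + 3*l - 4)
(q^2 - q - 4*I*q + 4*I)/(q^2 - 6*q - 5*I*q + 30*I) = (q^2 - q - 4*I*q + 4*I)/(q^2 - 6*q - 5*I*q + 30*I)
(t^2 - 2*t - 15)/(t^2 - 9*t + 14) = (t^2 - 2*t - 15)/(t^2 - 9*t + 14)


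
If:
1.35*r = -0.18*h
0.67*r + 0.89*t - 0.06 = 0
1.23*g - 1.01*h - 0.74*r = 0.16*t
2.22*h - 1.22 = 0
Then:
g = 0.42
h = 0.55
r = -0.07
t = 0.12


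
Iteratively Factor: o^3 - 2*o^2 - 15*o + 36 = (o - 3)*(o^2 + o - 12) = (o - 3)*(o + 4)*(o - 3)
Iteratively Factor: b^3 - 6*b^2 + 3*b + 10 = (b - 2)*(b^2 - 4*b - 5) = (b - 5)*(b - 2)*(b + 1)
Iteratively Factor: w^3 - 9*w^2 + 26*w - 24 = (w - 3)*(w^2 - 6*w + 8) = (w - 4)*(w - 3)*(w - 2)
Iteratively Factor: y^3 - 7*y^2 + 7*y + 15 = (y - 3)*(y^2 - 4*y - 5) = (y - 5)*(y - 3)*(y + 1)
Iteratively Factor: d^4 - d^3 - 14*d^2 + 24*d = (d + 4)*(d^3 - 5*d^2 + 6*d) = d*(d + 4)*(d^2 - 5*d + 6) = d*(d - 3)*(d + 4)*(d - 2)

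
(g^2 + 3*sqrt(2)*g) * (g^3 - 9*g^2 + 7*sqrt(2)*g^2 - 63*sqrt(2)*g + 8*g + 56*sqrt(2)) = g^5 - 9*g^4 + 10*sqrt(2)*g^4 - 90*sqrt(2)*g^3 + 50*g^3 - 378*g^2 + 80*sqrt(2)*g^2 + 336*g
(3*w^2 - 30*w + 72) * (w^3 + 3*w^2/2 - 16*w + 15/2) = 3*w^5 - 51*w^4/2 - 21*w^3 + 1221*w^2/2 - 1377*w + 540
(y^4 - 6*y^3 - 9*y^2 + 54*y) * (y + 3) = y^5 - 3*y^4 - 27*y^3 + 27*y^2 + 162*y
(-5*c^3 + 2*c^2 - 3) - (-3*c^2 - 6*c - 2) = -5*c^3 + 5*c^2 + 6*c - 1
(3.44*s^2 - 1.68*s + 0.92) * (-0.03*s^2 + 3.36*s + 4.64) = -0.1032*s^4 + 11.6088*s^3 + 10.2892*s^2 - 4.704*s + 4.2688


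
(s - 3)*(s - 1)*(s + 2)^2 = s^4 - 9*s^2 - 4*s + 12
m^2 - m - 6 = (m - 3)*(m + 2)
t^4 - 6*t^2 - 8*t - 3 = (t - 3)*(t + 1)^3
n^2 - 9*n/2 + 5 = (n - 5/2)*(n - 2)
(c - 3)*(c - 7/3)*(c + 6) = c^3 + 2*c^2/3 - 25*c + 42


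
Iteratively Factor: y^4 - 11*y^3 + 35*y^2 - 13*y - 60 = (y - 4)*(y^3 - 7*y^2 + 7*y + 15) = (y - 5)*(y - 4)*(y^2 - 2*y - 3) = (y - 5)*(y - 4)*(y + 1)*(y - 3)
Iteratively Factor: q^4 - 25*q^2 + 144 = (q + 4)*(q^3 - 4*q^2 - 9*q + 36) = (q + 3)*(q + 4)*(q^2 - 7*q + 12) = (q - 3)*(q + 3)*(q + 4)*(q - 4)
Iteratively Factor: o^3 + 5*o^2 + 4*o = (o + 1)*(o^2 + 4*o) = (o + 1)*(o + 4)*(o)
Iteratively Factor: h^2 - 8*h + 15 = (h - 5)*(h - 3)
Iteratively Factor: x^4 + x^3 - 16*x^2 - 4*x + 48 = (x - 2)*(x^3 + 3*x^2 - 10*x - 24) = (x - 2)*(x + 4)*(x^2 - x - 6) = (x - 3)*(x - 2)*(x + 4)*(x + 2)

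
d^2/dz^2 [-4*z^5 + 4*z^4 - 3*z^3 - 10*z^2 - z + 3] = -80*z^3 + 48*z^2 - 18*z - 20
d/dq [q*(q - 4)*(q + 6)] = 3*q^2 + 4*q - 24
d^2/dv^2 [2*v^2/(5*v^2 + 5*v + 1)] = 4*(-25*v^3 - 15*v^2 + 1)/(125*v^6 + 375*v^5 + 450*v^4 + 275*v^3 + 90*v^2 + 15*v + 1)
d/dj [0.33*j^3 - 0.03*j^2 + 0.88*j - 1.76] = 0.99*j^2 - 0.06*j + 0.88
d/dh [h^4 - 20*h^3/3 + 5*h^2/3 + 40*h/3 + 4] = 4*h^3 - 20*h^2 + 10*h/3 + 40/3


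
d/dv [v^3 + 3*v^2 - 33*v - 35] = 3*v^2 + 6*v - 33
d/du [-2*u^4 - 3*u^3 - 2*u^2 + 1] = u*(-8*u^2 - 9*u - 4)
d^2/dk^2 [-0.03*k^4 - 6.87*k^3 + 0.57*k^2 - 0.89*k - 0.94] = -0.36*k^2 - 41.22*k + 1.14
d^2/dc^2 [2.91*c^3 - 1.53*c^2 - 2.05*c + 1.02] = 17.46*c - 3.06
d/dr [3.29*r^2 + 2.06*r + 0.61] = 6.58*r + 2.06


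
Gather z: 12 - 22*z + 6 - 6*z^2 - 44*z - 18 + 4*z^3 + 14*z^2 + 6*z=4*z^3 + 8*z^2 - 60*z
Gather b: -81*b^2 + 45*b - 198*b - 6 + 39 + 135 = -81*b^2 - 153*b + 168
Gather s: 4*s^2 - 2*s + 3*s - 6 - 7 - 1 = 4*s^2 + s - 14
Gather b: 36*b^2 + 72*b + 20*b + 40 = 36*b^2 + 92*b + 40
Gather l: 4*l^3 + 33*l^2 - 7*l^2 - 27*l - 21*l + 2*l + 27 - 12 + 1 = 4*l^3 + 26*l^2 - 46*l + 16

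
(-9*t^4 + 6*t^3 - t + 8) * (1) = -9*t^4 + 6*t^3 - t + 8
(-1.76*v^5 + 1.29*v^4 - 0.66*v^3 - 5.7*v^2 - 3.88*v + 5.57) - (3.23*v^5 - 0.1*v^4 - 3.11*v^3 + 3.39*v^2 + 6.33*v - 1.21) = -4.99*v^5 + 1.39*v^4 + 2.45*v^3 - 9.09*v^2 - 10.21*v + 6.78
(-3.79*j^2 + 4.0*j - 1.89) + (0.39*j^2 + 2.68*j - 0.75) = -3.4*j^2 + 6.68*j - 2.64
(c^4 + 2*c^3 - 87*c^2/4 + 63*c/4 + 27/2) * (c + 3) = c^5 + 5*c^4 - 63*c^3/4 - 99*c^2/2 + 243*c/4 + 81/2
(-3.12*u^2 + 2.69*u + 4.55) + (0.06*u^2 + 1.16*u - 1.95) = -3.06*u^2 + 3.85*u + 2.6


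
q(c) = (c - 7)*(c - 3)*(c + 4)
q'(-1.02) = -3.64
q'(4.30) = -15.13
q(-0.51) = 92.00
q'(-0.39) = -13.86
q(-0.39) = 90.44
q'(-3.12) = 47.64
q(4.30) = -29.13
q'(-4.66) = 102.07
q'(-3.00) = 44.00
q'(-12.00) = 557.00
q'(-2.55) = 31.11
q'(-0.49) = -12.40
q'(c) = (c - 7)*(c - 3) + (c - 7)*(c + 4) + (c - 3)*(c + 4) = 3*c^2 - 12*c - 19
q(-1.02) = 96.08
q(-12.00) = -2280.00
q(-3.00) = 60.00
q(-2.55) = 76.85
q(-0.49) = 91.75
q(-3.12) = 54.50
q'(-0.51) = -12.10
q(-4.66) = -58.95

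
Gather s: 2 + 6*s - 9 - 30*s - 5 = -24*s - 12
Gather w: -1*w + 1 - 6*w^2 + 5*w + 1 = -6*w^2 + 4*w + 2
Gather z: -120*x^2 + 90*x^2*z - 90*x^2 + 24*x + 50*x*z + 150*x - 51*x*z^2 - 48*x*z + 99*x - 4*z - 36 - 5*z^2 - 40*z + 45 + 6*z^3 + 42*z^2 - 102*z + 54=-210*x^2 + 273*x + 6*z^3 + z^2*(37 - 51*x) + z*(90*x^2 + 2*x - 146) + 63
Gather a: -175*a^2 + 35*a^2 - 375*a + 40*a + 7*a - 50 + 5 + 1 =-140*a^2 - 328*a - 44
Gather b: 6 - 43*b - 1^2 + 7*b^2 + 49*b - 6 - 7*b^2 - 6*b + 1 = 0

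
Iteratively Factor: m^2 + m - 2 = (m - 1)*(m + 2)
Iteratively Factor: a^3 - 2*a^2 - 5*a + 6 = (a - 1)*(a^2 - a - 6) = (a - 3)*(a - 1)*(a + 2)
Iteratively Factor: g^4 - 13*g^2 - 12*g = (g + 3)*(g^3 - 3*g^2 - 4*g) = (g + 1)*(g + 3)*(g^2 - 4*g) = (g - 4)*(g + 1)*(g + 3)*(g)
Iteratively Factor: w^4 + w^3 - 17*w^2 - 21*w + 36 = (w + 3)*(w^3 - 2*w^2 - 11*w + 12) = (w + 3)^2*(w^2 - 5*w + 4) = (w - 1)*(w + 3)^2*(w - 4)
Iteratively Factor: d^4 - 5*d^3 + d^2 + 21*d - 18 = (d - 3)*(d^3 - 2*d^2 - 5*d + 6) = (d - 3)*(d - 1)*(d^2 - d - 6) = (d - 3)*(d - 1)*(d + 2)*(d - 3)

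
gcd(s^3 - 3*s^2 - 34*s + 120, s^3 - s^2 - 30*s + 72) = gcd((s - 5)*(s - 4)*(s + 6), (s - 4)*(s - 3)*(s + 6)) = s^2 + 2*s - 24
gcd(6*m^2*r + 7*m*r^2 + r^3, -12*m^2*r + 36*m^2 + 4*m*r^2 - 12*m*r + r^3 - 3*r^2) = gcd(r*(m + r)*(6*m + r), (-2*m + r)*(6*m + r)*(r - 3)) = 6*m + r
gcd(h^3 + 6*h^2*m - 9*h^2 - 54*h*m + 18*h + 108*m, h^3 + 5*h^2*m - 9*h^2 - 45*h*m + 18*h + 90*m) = h^2 - 9*h + 18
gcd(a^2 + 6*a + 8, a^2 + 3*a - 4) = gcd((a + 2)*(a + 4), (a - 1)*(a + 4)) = a + 4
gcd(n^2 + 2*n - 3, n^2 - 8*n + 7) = n - 1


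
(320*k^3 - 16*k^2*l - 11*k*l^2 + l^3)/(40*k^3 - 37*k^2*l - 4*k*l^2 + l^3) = (8*k - l)/(k - l)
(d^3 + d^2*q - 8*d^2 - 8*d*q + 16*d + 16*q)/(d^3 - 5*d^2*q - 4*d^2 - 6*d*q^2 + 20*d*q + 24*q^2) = (4 - d)/(-d + 6*q)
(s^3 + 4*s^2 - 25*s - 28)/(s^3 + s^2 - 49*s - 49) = (s - 4)/(s - 7)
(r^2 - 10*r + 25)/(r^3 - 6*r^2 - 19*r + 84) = (r^2 - 10*r + 25)/(r^3 - 6*r^2 - 19*r + 84)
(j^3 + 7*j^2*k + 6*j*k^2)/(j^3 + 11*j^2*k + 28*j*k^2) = (j^2 + 7*j*k + 6*k^2)/(j^2 + 11*j*k + 28*k^2)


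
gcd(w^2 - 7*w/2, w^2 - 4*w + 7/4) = w - 7/2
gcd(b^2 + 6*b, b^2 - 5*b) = b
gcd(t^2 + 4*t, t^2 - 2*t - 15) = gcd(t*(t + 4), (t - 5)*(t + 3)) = 1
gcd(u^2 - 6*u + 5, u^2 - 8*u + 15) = u - 5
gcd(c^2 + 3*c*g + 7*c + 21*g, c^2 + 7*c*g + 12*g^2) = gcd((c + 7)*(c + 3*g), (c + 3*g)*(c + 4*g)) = c + 3*g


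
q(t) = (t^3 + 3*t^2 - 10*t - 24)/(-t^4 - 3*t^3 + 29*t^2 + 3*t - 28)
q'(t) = (3*t^2 + 6*t - 10)/(-t^4 - 3*t^3 + 29*t^2 + 3*t - 28) + (t^3 + 3*t^2 - 10*t - 24)*(4*t^3 + 9*t^2 - 58*t - 3)/(-t^4 - 3*t^3 + 29*t^2 + 3*t - 28)^2 = (t^6 + 6*t^5 + 8*t^4 - 150*t^3 - t^2 + 1224*t + 352)/(t^8 + 6*t^7 - 49*t^6 - 180*t^5 + 879*t^4 + 342*t^3 - 1615*t^2 - 168*t + 784)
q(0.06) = 0.89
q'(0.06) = 0.55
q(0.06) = 0.89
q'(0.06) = 0.55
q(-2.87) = 0.03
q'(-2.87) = 0.01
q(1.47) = -1.17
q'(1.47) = 2.85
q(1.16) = -3.75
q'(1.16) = 24.41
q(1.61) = -0.86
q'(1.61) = 1.71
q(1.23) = -2.56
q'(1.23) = 11.82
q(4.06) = -5.04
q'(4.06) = 80.87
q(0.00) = 0.86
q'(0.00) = 0.45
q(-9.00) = 0.20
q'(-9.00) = 0.08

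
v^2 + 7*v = v*(v + 7)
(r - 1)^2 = r^2 - 2*r + 1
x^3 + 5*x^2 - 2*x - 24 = (x - 2)*(x + 3)*(x + 4)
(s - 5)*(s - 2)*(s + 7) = s^3 - 39*s + 70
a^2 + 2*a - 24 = (a - 4)*(a + 6)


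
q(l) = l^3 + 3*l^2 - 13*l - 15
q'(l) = 3*l^2 + 6*l - 13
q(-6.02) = -46.19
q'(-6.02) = 59.60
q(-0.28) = -11.15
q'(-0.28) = -14.44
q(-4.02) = 20.78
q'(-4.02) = 11.36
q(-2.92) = 23.64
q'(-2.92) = -4.94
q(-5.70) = -28.62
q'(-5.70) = 50.27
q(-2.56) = 21.16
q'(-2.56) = -8.70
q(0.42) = -19.86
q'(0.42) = -9.95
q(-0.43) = -8.93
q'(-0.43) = -15.03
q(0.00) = -15.00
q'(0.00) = -13.00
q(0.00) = -15.00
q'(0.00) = -13.00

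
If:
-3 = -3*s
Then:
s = 1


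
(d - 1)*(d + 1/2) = d^2 - d/2 - 1/2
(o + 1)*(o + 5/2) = o^2 + 7*o/2 + 5/2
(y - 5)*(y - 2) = y^2 - 7*y + 10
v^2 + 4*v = v*(v + 4)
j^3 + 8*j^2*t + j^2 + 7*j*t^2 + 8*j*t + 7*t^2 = (j + 1)*(j + t)*(j + 7*t)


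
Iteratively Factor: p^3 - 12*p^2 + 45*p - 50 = (p - 5)*(p^2 - 7*p + 10) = (p - 5)^2*(p - 2)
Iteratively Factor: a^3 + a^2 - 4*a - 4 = (a - 2)*(a^2 + 3*a + 2) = (a - 2)*(a + 2)*(a + 1)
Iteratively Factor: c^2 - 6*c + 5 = (c - 1)*(c - 5)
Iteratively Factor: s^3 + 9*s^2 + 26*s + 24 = (s + 4)*(s^2 + 5*s + 6) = (s + 3)*(s + 4)*(s + 2)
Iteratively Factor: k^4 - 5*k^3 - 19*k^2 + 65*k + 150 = (k - 5)*(k^3 - 19*k - 30) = (k - 5)*(k + 2)*(k^2 - 2*k - 15) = (k - 5)*(k + 2)*(k + 3)*(k - 5)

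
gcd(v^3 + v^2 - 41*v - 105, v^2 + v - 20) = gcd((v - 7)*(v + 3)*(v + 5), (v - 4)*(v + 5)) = v + 5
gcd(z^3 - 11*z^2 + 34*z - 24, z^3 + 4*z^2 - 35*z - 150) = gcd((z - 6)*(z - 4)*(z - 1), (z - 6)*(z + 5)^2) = z - 6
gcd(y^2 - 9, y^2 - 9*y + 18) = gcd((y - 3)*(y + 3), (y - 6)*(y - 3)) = y - 3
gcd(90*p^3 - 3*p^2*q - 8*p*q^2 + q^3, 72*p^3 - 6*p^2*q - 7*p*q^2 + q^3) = 18*p^2 + 3*p*q - q^2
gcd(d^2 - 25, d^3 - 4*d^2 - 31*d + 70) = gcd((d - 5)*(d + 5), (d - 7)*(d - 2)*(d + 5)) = d + 5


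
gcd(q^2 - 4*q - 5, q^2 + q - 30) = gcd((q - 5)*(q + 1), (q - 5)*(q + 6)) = q - 5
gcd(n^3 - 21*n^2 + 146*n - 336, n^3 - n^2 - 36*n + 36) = n - 6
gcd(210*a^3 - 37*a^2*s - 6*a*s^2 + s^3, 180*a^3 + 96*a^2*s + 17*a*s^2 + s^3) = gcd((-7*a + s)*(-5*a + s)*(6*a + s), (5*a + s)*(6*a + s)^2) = 6*a + s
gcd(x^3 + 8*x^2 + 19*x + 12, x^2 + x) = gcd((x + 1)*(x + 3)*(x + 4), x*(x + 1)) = x + 1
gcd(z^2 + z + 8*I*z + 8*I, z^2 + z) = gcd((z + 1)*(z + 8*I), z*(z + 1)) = z + 1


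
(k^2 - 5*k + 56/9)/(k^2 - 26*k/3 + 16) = (k - 7/3)/(k - 6)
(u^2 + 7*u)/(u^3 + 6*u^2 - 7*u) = 1/(u - 1)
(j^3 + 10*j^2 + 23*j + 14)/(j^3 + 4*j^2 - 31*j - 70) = (j + 1)/(j - 5)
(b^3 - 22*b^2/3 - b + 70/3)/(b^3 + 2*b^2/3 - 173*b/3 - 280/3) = (b^2 - 9*b + 14)/(b^2 - b - 56)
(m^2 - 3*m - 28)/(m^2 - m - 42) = (m + 4)/(m + 6)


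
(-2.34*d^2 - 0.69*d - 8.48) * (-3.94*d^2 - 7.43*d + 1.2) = 9.2196*d^4 + 20.1048*d^3 + 35.7299*d^2 + 62.1784*d - 10.176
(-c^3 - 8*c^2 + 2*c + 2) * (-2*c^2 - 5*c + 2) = 2*c^5 + 21*c^4 + 34*c^3 - 30*c^2 - 6*c + 4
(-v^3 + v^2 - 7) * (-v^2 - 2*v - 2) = v^5 + v^4 + 5*v^2 + 14*v + 14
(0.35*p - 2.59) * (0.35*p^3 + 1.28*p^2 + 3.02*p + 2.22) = 0.1225*p^4 - 0.4585*p^3 - 2.2582*p^2 - 7.0448*p - 5.7498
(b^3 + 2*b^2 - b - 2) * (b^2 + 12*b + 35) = b^5 + 14*b^4 + 58*b^3 + 56*b^2 - 59*b - 70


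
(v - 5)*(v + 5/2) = v^2 - 5*v/2 - 25/2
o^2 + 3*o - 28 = (o - 4)*(o + 7)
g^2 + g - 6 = (g - 2)*(g + 3)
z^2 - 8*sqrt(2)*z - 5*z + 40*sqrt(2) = (z - 5)*(z - 8*sqrt(2))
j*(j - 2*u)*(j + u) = j^3 - j^2*u - 2*j*u^2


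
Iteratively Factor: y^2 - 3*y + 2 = (y - 1)*(y - 2)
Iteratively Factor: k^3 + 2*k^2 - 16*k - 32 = (k + 2)*(k^2 - 16) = (k - 4)*(k + 2)*(k + 4)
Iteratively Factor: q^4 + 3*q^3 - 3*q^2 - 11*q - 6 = (q - 2)*(q^3 + 5*q^2 + 7*q + 3) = (q - 2)*(q + 1)*(q^2 + 4*q + 3) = (q - 2)*(q + 1)^2*(q + 3)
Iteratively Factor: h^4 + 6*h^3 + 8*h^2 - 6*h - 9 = (h + 1)*(h^3 + 5*h^2 + 3*h - 9) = (h + 1)*(h + 3)*(h^2 + 2*h - 3) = (h + 1)*(h + 3)^2*(h - 1)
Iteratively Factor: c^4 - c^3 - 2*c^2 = (c)*(c^3 - c^2 - 2*c) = c*(c - 2)*(c^2 + c) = c*(c - 2)*(c + 1)*(c)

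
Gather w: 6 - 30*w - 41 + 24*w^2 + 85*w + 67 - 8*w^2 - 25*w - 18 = 16*w^2 + 30*w + 14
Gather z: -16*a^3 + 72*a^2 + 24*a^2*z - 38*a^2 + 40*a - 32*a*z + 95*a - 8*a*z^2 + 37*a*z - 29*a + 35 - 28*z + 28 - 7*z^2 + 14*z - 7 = -16*a^3 + 34*a^2 + 106*a + z^2*(-8*a - 7) + z*(24*a^2 + 5*a - 14) + 56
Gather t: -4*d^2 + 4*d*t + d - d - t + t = -4*d^2 + 4*d*t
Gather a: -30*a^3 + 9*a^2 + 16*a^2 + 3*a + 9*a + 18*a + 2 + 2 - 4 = -30*a^3 + 25*a^2 + 30*a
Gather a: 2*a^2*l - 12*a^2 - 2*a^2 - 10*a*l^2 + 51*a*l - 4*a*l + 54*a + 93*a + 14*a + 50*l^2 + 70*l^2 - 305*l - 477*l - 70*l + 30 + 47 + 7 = a^2*(2*l - 14) + a*(-10*l^2 + 47*l + 161) + 120*l^2 - 852*l + 84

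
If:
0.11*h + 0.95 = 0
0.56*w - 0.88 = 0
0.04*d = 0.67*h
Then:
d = -144.66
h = -8.64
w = 1.57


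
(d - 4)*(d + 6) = d^2 + 2*d - 24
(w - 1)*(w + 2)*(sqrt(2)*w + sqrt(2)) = sqrt(2)*w^3 + 2*sqrt(2)*w^2 - sqrt(2)*w - 2*sqrt(2)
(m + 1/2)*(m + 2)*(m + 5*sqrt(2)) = m^3 + 5*m^2/2 + 5*sqrt(2)*m^2 + m + 25*sqrt(2)*m/2 + 5*sqrt(2)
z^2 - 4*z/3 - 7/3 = (z - 7/3)*(z + 1)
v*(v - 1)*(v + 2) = v^3 + v^2 - 2*v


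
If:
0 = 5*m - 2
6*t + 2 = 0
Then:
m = 2/5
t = -1/3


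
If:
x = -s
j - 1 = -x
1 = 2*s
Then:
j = 3/2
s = 1/2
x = -1/2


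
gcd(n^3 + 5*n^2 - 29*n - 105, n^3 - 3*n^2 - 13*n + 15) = n^2 - 2*n - 15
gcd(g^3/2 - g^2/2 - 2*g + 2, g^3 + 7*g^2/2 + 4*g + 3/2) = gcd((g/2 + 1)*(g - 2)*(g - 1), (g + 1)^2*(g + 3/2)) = 1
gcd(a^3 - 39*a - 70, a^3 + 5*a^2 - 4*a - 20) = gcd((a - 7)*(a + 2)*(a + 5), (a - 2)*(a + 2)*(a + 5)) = a^2 + 7*a + 10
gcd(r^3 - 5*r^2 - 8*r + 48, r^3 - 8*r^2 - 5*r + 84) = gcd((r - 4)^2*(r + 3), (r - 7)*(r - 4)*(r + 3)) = r^2 - r - 12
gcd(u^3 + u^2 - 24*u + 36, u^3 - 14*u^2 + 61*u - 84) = u - 3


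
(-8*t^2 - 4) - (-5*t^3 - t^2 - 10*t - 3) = 5*t^3 - 7*t^2 + 10*t - 1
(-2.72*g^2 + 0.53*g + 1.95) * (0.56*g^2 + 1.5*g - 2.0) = -1.5232*g^4 - 3.7832*g^3 + 7.327*g^2 + 1.865*g - 3.9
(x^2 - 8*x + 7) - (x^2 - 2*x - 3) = 10 - 6*x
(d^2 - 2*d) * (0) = 0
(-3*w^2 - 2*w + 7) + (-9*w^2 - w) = -12*w^2 - 3*w + 7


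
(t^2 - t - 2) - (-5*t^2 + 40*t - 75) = 6*t^2 - 41*t + 73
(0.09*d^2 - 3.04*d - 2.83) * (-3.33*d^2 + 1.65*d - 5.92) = -0.2997*d^4 + 10.2717*d^3 + 3.8751*d^2 + 13.3273*d + 16.7536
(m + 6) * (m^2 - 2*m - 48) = m^3 + 4*m^2 - 60*m - 288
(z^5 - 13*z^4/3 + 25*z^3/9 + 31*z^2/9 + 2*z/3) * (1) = z^5 - 13*z^4/3 + 25*z^3/9 + 31*z^2/9 + 2*z/3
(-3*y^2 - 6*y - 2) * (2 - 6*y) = 18*y^3 + 30*y^2 - 4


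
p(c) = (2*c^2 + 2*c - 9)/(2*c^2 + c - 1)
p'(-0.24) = -0.63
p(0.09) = 9.85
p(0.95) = -3.02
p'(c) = (-4*c - 1)*(2*c^2 + 2*c - 9)/(2*c^2 + c - 1)^2 + (4*c + 2)/(2*c^2 + c - 1)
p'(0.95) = 11.56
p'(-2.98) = -0.56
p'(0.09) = 12.35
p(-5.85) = 0.78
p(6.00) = 0.97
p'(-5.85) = -0.07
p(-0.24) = 8.33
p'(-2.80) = -0.70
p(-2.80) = 0.09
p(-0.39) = 8.73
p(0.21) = 12.10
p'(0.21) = 27.68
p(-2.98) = 0.20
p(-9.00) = 0.89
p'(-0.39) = -4.91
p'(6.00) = 0.02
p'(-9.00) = -0.02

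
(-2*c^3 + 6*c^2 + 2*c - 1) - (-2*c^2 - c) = -2*c^3 + 8*c^2 + 3*c - 1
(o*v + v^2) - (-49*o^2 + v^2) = 49*o^2 + o*v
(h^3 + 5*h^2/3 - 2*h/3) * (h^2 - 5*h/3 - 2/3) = h^5 - 37*h^3/9 + 4*h/9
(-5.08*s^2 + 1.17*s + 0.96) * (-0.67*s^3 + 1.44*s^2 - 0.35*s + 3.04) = 3.4036*s^5 - 8.0991*s^4 + 2.8196*s^3 - 14.4703*s^2 + 3.2208*s + 2.9184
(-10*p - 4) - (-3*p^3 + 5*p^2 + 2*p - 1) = 3*p^3 - 5*p^2 - 12*p - 3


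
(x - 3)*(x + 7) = x^2 + 4*x - 21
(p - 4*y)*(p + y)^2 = p^3 - 2*p^2*y - 7*p*y^2 - 4*y^3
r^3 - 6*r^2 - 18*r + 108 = (r - 6)*(r - 3*sqrt(2))*(r + 3*sqrt(2))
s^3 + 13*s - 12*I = (s - 3*I)*(s - I)*(s + 4*I)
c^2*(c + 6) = c^3 + 6*c^2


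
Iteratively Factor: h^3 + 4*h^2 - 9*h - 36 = (h + 4)*(h^2 - 9) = (h - 3)*(h + 4)*(h + 3)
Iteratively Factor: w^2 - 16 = (w - 4)*(w + 4)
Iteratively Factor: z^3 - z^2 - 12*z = (z + 3)*(z^2 - 4*z) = z*(z + 3)*(z - 4)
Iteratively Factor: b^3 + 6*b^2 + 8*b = (b + 4)*(b^2 + 2*b) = b*(b + 4)*(b + 2)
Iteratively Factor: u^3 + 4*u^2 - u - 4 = (u - 1)*(u^2 + 5*u + 4) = (u - 1)*(u + 4)*(u + 1)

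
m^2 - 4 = (m - 2)*(m + 2)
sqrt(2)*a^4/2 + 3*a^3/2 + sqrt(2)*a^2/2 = a^2*(a + sqrt(2)/2)*(sqrt(2)*a/2 + 1)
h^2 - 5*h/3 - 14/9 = (h - 7/3)*(h + 2/3)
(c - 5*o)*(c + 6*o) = c^2 + c*o - 30*o^2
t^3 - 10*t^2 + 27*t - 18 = (t - 6)*(t - 3)*(t - 1)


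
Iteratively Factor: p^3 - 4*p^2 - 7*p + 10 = (p + 2)*(p^2 - 6*p + 5) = (p - 1)*(p + 2)*(p - 5)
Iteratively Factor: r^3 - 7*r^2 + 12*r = (r - 3)*(r^2 - 4*r) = (r - 4)*(r - 3)*(r)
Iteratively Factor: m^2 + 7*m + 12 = (m + 4)*(m + 3)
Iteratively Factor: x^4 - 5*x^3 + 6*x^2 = (x)*(x^3 - 5*x^2 + 6*x) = x^2*(x^2 - 5*x + 6) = x^2*(x - 2)*(x - 3)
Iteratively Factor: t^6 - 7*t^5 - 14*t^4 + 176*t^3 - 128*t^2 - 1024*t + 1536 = (t - 4)*(t^5 - 3*t^4 - 26*t^3 + 72*t^2 + 160*t - 384) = (t - 4)^2*(t^4 + t^3 - 22*t^2 - 16*t + 96) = (t - 4)^2*(t - 2)*(t^3 + 3*t^2 - 16*t - 48) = (t - 4)^3*(t - 2)*(t^2 + 7*t + 12) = (t - 4)^3*(t - 2)*(t + 4)*(t + 3)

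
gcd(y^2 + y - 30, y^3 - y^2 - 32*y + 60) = y^2 + y - 30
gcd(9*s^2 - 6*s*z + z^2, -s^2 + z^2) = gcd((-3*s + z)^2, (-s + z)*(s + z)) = 1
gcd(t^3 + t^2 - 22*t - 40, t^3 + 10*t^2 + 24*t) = t + 4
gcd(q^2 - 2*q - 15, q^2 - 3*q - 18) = q + 3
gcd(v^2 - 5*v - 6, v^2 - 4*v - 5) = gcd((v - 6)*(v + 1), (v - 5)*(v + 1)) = v + 1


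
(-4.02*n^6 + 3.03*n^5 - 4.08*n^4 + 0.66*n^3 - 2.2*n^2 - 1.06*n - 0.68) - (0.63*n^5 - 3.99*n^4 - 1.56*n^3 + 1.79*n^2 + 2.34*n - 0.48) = -4.02*n^6 + 2.4*n^5 - 0.0899999999999999*n^4 + 2.22*n^3 - 3.99*n^2 - 3.4*n - 0.2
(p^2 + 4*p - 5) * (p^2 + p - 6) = p^4 + 5*p^3 - 7*p^2 - 29*p + 30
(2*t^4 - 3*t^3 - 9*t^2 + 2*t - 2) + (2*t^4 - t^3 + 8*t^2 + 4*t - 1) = 4*t^4 - 4*t^3 - t^2 + 6*t - 3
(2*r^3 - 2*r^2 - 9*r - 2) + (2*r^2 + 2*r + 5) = 2*r^3 - 7*r + 3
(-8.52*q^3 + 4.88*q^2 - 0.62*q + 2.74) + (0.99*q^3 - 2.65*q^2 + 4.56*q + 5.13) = -7.53*q^3 + 2.23*q^2 + 3.94*q + 7.87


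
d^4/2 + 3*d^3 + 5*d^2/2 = d^2*(d/2 + 1/2)*(d + 5)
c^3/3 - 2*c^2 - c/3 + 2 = (c/3 + 1/3)*(c - 6)*(c - 1)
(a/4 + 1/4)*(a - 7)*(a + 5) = a^3/4 - a^2/4 - 37*a/4 - 35/4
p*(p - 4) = p^2 - 4*p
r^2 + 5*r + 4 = (r + 1)*(r + 4)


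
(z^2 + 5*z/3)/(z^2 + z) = (z + 5/3)/(z + 1)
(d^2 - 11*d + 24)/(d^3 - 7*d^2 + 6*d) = (d^2 - 11*d + 24)/(d*(d^2 - 7*d + 6))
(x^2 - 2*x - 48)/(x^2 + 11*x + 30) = (x - 8)/(x + 5)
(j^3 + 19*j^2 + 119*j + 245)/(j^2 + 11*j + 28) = (j^2 + 12*j + 35)/(j + 4)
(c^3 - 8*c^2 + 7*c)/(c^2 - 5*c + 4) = c*(c - 7)/(c - 4)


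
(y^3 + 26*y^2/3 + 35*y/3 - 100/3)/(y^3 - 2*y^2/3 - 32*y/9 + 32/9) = 3*(y^2 + 10*y + 25)/(3*y^2 + 2*y - 8)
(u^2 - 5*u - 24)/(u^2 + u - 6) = (u - 8)/(u - 2)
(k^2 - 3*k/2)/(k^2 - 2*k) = (k - 3/2)/(k - 2)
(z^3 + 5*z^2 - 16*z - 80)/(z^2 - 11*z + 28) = (z^2 + 9*z + 20)/(z - 7)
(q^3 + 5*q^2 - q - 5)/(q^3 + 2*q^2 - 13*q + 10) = (q + 1)/(q - 2)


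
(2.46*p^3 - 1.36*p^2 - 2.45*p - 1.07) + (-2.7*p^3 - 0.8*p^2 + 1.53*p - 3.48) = -0.24*p^3 - 2.16*p^2 - 0.92*p - 4.55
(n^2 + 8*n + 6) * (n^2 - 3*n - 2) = n^4 + 5*n^3 - 20*n^2 - 34*n - 12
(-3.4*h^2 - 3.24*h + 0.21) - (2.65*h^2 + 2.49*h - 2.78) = -6.05*h^2 - 5.73*h + 2.99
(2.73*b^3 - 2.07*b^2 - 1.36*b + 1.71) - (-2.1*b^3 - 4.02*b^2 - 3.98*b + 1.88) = 4.83*b^3 + 1.95*b^2 + 2.62*b - 0.17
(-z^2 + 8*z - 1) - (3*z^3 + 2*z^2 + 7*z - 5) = -3*z^3 - 3*z^2 + z + 4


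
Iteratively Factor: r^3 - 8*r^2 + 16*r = (r)*(r^2 - 8*r + 16) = r*(r - 4)*(r - 4)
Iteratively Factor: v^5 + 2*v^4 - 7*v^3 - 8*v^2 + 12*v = (v + 2)*(v^4 - 7*v^2 + 6*v) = (v - 2)*(v + 2)*(v^3 + 2*v^2 - 3*v) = (v - 2)*(v + 2)*(v + 3)*(v^2 - v) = (v - 2)*(v - 1)*(v + 2)*(v + 3)*(v)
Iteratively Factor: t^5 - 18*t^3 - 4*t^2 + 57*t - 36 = (t + 3)*(t^4 - 3*t^3 - 9*t^2 + 23*t - 12) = (t - 1)*(t + 3)*(t^3 - 2*t^2 - 11*t + 12) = (t - 4)*(t - 1)*(t + 3)*(t^2 + 2*t - 3) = (t - 4)*(t - 1)*(t + 3)^2*(t - 1)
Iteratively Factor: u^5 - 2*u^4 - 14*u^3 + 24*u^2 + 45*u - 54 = (u - 3)*(u^4 + u^3 - 11*u^2 - 9*u + 18) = (u - 3)^2*(u^3 + 4*u^2 + u - 6) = (u - 3)^2*(u + 3)*(u^2 + u - 2) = (u - 3)^2*(u + 2)*(u + 3)*(u - 1)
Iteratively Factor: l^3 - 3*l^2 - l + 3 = (l - 1)*(l^2 - 2*l - 3) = (l - 1)*(l + 1)*(l - 3)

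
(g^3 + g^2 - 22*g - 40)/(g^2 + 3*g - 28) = (g^3 + g^2 - 22*g - 40)/(g^2 + 3*g - 28)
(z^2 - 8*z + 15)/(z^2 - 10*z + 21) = (z - 5)/(z - 7)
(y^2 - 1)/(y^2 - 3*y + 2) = (y + 1)/(y - 2)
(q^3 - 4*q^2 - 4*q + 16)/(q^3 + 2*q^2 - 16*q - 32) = (q - 2)/(q + 4)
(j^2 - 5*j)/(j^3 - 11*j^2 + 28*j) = (j - 5)/(j^2 - 11*j + 28)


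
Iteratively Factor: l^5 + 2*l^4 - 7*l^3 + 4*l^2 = (l - 1)*(l^4 + 3*l^3 - 4*l^2) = l*(l - 1)*(l^3 + 3*l^2 - 4*l) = l^2*(l - 1)*(l^2 + 3*l - 4) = l^2*(l - 1)*(l + 4)*(l - 1)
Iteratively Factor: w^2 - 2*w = (w - 2)*(w)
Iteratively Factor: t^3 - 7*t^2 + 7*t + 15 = (t - 5)*(t^2 - 2*t - 3) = (t - 5)*(t - 3)*(t + 1)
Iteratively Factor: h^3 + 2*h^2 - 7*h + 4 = (h + 4)*(h^2 - 2*h + 1) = (h - 1)*(h + 4)*(h - 1)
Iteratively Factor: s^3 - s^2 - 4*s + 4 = (s + 2)*(s^2 - 3*s + 2) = (s - 2)*(s + 2)*(s - 1)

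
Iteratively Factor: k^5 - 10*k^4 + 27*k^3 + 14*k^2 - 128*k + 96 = (k - 1)*(k^4 - 9*k^3 + 18*k^2 + 32*k - 96) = (k - 3)*(k - 1)*(k^3 - 6*k^2 + 32) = (k - 4)*(k - 3)*(k - 1)*(k^2 - 2*k - 8) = (k - 4)^2*(k - 3)*(k - 1)*(k + 2)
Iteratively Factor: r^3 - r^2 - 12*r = (r - 4)*(r^2 + 3*r) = (r - 4)*(r + 3)*(r)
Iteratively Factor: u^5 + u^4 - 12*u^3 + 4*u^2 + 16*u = (u + 4)*(u^4 - 3*u^3 + 4*u) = (u - 2)*(u + 4)*(u^3 - u^2 - 2*u) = u*(u - 2)*(u + 4)*(u^2 - u - 2) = u*(u - 2)*(u + 1)*(u + 4)*(u - 2)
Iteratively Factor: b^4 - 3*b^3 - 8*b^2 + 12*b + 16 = (b - 2)*(b^3 - b^2 - 10*b - 8) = (b - 2)*(b + 2)*(b^2 - 3*b - 4) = (b - 4)*(b - 2)*(b + 2)*(b + 1)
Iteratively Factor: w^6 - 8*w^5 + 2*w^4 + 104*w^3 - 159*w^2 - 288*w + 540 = (w + 3)*(w^5 - 11*w^4 + 35*w^3 - w^2 - 156*w + 180) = (w - 2)*(w + 3)*(w^4 - 9*w^3 + 17*w^2 + 33*w - 90) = (w - 3)*(w - 2)*(w + 3)*(w^3 - 6*w^2 - w + 30) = (w - 3)^2*(w - 2)*(w + 3)*(w^2 - 3*w - 10) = (w - 5)*(w - 3)^2*(w - 2)*(w + 3)*(w + 2)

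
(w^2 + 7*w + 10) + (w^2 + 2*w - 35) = 2*w^2 + 9*w - 25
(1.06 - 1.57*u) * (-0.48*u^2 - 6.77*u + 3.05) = 0.7536*u^3 + 10.1201*u^2 - 11.9647*u + 3.233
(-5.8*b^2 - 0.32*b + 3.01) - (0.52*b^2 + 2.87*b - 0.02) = -6.32*b^2 - 3.19*b + 3.03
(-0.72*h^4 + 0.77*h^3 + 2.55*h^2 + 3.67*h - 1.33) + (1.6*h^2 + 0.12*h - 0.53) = -0.72*h^4 + 0.77*h^3 + 4.15*h^2 + 3.79*h - 1.86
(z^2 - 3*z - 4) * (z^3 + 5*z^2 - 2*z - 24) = z^5 + 2*z^4 - 21*z^3 - 38*z^2 + 80*z + 96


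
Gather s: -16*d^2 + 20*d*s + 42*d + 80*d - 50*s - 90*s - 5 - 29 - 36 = -16*d^2 + 122*d + s*(20*d - 140) - 70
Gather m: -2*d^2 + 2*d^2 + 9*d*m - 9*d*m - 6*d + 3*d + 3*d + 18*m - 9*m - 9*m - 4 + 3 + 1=0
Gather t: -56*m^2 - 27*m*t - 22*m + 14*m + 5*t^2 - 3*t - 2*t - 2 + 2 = -56*m^2 - 8*m + 5*t^2 + t*(-27*m - 5)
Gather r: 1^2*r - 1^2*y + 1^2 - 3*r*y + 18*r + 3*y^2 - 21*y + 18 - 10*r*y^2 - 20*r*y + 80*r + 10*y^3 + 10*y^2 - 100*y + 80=r*(-10*y^2 - 23*y + 99) + 10*y^3 + 13*y^2 - 122*y + 99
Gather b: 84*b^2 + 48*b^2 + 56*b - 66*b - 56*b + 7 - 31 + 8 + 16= 132*b^2 - 66*b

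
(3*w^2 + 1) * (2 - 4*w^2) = -12*w^4 + 2*w^2 + 2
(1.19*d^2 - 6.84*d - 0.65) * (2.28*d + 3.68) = 2.7132*d^3 - 11.216*d^2 - 26.6532*d - 2.392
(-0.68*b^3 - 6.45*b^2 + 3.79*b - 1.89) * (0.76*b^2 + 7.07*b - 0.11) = -0.5168*b^5 - 9.7096*b^4 - 42.6463*b^3 + 26.0684*b^2 - 13.7792*b + 0.2079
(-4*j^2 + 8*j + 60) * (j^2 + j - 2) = -4*j^4 + 4*j^3 + 76*j^2 + 44*j - 120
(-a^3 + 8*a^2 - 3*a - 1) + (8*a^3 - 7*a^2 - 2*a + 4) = 7*a^3 + a^2 - 5*a + 3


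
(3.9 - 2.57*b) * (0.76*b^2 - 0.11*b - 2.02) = -1.9532*b^3 + 3.2467*b^2 + 4.7624*b - 7.878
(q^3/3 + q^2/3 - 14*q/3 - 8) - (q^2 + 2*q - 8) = q^3/3 - 2*q^2/3 - 20*q/3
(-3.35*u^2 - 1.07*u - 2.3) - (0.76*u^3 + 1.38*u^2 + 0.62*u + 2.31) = -0.76*u^3 - 4.73*u^2 - 1.69*u - 4.61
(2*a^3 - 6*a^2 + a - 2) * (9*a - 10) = 18*a^4 - 74*a^3 + 69*a^2 - 28*a + 20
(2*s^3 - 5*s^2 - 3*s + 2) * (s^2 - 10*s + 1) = 2*s^5 - 25*s^4 + 49*s^3 + 27*s^2 - 23*s + 2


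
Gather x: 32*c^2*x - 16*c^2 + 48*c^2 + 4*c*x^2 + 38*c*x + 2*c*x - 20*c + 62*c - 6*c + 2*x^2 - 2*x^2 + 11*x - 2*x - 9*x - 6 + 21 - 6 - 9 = 32*c^2 + 4*c*x^2 + 36*c + x*(32*c^2 + 40*c)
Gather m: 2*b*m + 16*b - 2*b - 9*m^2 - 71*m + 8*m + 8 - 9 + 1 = 14*b - 9*m^2 + m*(2*b - 63)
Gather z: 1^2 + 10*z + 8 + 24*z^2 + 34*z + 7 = 24*z^2 + 44*z + 16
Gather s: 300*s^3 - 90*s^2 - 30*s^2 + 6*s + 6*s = 300*s^3 - 120*s^2 + 12*s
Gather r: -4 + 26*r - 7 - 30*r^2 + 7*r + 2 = -30*r^2 + 33*r - 9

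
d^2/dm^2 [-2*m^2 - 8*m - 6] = -4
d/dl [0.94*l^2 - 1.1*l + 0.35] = 1.88*l - 1.1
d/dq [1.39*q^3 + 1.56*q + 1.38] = 4.17*q^2 + 1.56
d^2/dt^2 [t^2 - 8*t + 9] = 2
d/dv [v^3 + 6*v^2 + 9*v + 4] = 3*v^2 + 12*v + 9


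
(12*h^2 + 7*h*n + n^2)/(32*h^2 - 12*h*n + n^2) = (12*h^2 + 7*h*n + n^2)/(32*h^2 - 12*h*n + n^2)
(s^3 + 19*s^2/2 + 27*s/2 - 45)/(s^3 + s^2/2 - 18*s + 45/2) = (s + 6)/(s - 3)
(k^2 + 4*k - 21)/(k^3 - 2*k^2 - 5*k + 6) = (k + 7)/(k^2 + k - 2)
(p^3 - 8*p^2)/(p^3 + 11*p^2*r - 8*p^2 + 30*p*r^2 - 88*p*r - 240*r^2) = p^2/(p^2 + 11*p*r + 30*r^2)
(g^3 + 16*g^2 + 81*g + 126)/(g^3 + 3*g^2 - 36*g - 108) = (g + 7)/(g - 6)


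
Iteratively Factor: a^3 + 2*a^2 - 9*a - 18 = (a - 3)*(a^2 + 5*a + 6) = (a - 3)*(a + 2)*(a + 3)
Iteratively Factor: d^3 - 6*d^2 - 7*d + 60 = (d - 5)*(d^2 - d - 12) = (d - 5)*(d + 3)*(d - 4)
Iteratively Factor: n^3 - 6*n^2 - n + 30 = (n - 3)*(n^2 - 3*n - 10) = (n - 3)*(n + 2)*(n - 5)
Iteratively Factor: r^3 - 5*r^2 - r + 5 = (r - 5)*(r^2 - 1) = (r - 5)*(r + 1)*(r - 1)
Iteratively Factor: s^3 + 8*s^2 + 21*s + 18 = (s + 3)*(s^2 + 5*s + 6) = (s + 2)*(s + 3)*(s + 3)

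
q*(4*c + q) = 4*c*q + q^2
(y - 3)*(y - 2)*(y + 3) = y^3 - 2*y^2 - 9*y + 18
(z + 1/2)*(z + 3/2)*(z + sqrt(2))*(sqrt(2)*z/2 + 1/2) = sqrt(2)*z^4/2 + sqrt(2)*z^3 + 3*z^3/2 + 7*sqrt(2)*z^2/8 + 3*z^2 + 9*z/8 + sqrt(2)*z + 3*sqrt(2)/8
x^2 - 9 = (x - 3)*(x + 3)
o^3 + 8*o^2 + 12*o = o*(o + 2)*(o + 6)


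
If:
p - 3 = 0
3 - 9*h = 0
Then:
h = 1/3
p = 3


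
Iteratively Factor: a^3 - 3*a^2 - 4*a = (a)*(a^2 - 3*a - 4) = a*(a - 4)*(a + 1)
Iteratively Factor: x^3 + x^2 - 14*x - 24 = (x - 4)*(x^2 + 5*x + 6) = (x - 4)*(x + 3)*(x + 2)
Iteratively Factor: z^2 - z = (z)*(z - 1)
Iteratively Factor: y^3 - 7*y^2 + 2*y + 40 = (y + 2)*(y^2 - 9*y + 20) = (y - 4)*(y + 2)*(y - 5)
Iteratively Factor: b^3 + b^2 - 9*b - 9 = (b + 1)*(b^2 - 9) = (b + 1)*(b + 3)*(b - 3)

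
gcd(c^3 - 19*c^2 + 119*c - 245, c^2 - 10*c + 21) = c - 7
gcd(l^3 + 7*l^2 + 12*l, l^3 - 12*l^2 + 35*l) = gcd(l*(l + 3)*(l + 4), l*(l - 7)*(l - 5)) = l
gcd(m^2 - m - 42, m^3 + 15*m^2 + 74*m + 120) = m + 6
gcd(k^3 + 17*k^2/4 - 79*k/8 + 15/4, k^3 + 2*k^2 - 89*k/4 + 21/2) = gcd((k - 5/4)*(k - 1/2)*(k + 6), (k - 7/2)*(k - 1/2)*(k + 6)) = k^2 + 11*k/2 - 3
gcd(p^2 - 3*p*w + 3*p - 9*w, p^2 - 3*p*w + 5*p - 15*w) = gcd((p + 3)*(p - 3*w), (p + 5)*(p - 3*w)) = p - 3*w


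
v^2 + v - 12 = (v - 3)*(v + 4)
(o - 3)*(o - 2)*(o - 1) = o^3 - 6*o^2 + 11*o - 6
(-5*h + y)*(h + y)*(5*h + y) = -25*h^3 - 25*h^2*y + h*y^2 + y^3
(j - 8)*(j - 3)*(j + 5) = j^3 - 6*j^2 - 31*j + 120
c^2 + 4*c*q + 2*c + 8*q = (c + 2)*(c + 4*q)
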